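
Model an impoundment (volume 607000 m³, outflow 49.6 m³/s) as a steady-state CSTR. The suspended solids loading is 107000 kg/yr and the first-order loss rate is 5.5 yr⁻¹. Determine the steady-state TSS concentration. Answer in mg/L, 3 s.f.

Outflow Q = 49.6 m³/s × 3.156e+07 s/yr = 1.565e+09 m³/yr.
Steady-state CSTR mass balance: W = Q·C + k·V·C, so C = W/(Q + kV).
Q + kV = 1.565e+09 + 5.5·607000 = 1.569e+09 m³/yr.
C = 107000/1.569e+09 = 6.821e-05 kg/m³ = 0.06821 mg/L.

0.0682 mg/L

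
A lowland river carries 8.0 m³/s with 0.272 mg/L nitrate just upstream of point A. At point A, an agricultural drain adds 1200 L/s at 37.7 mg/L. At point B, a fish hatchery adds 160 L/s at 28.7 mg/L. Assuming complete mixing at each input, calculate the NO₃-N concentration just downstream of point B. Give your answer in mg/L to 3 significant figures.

5.56 mg/L

1200 L/s = 1.2 m³/s.
After input A: C = (8·0.272 + 1.2·37.7) / 9.2 = 5.154 mg/L.
160 L/s = 0.16 m³/s.
After input B: C = (9.2·5.154 + 0.16·28.7) / 9.36 = 5.556 mg/L.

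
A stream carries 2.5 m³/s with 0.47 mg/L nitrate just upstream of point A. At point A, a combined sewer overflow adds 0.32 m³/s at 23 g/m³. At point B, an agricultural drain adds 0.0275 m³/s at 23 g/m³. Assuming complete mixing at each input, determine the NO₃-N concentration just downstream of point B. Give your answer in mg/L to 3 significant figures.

After input A: C = (2.5·0.47 + 0.32·23) / 2.82 = 3.027 mg/L.
After input B: C = (2.82·3.027 + 0.0275·23) / 2.847 = 3.219 mg/L.

3.22 mg/L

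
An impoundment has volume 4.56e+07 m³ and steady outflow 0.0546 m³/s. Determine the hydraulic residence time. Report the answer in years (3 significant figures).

Q = 0.0546 m³/s × 3.156e+07 s/yr = 1.723e+06 m³/yr.
Hydraulic residence time τ = V/Q = 4.56e+07/1.723e+06 = 26.46 yr.

26.5 yr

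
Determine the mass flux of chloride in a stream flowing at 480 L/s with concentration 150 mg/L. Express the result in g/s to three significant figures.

72.0 g/s

480 L/s = 0.48 m³/s.
Mass flux = Q·C = 0.48 m³/s × 150 g/m³ = 72 g/s.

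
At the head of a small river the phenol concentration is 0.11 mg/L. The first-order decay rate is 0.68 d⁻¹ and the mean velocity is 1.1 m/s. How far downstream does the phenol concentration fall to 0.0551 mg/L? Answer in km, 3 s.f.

From C = C₀·e^(−kt), t = ln(C₀/C)/k = ln(0.11/0.0551)/0.68 = 0.6913/0.68 = 1.017 d.
Distance = v·t = 1.1 m/s × 8.784e+04 s = 9.662e+04 m = 96.62 km.

96.6 km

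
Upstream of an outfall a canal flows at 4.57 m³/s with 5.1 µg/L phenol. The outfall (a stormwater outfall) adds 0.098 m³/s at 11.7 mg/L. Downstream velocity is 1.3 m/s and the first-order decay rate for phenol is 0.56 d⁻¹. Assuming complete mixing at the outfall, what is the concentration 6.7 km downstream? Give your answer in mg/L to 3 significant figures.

5.1 µg/L = 0.0051 mg/L.
After complete mixing, C₀ = (0.098·11.7 + 4.57·0.0051) / 4.668 = 0.2506 mg/L.
Travel time t = 6700 m / 1.3 m/s = 5154 s = 0.05965 d.
C = 0.2506·exp(−0.56·0.05965) = 0.2506·0.9671 = 0.2424 mg/L.

0.242 mg/L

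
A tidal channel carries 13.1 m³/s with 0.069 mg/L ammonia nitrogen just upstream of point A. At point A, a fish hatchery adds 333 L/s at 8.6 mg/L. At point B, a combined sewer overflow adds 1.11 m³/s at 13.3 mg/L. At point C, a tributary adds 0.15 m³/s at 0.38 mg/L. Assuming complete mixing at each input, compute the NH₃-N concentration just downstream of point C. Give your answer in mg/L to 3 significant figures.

333 L/s = 0.333 m³/s.
After input A: C = (13.1·0.069 + 0.333·8.6) / 13.43 = 0.2805 mg/L.
After input B: C = (13.43·0.2805 + 1.11·13.3) / 14.54 = 1.274 mg/L.
After input C: C = (14.54·1.274 + 0.15·0.38) / 14.69 = 1.265 mg/L.

1.27 mg/L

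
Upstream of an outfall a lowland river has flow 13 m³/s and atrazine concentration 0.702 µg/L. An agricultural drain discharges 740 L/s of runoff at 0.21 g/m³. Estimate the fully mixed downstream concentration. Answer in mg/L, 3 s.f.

740 L/s = 0.74 m³/s.
0.702 µg/L = 0.000702 mg/L.
By mass balance at complete mixing, C = (0.74·0.21 + 13·0.000702) / (0.74 + 13) = 0.1645/13.74 = 0.01197 mg/L.

0.0120 mg/L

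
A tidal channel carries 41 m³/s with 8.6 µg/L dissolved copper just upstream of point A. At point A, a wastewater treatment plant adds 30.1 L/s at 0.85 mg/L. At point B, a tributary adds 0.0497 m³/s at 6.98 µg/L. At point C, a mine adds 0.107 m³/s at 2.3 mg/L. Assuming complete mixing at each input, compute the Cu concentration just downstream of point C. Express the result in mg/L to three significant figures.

0.0152 mg/L

8.6 µg/L = 0.0086 mg/L.
30.1 L/s = 0.0301 m³/s.
After input A: C = (41·0.0086 + 0.0301·0.85) / 41.03 = 0.009217 mg/L.
6.98 µg/L = 0.00698 mg/L.
After input B: C = (41.03·0.009217 + 0.0497·0.00698) / 41.08 = 0.009215 mg/L.
After input C: C = (41.08·0.009215 + 0.107·2.3) / 41.19 = 0.01517 mg/L.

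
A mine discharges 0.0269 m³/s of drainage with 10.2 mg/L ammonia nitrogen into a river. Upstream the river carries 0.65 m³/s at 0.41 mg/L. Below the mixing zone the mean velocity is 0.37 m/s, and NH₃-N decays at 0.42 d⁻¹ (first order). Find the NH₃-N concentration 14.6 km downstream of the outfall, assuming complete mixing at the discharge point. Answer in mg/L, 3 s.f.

0.660 mg/L

After complete mixing, C₀ = (0.0269·10.2 + 0.65·0.41) / 0.6769 = 0.7991 mg/L.
Travel time t = 1.46e+04 m / 0.37 m/s = 3.946e+04 s = 0.4567 d.
C = 0.7991·exp(−0.42·0.4567) = 0.7991·0.8255 = 0.6596 mg/L.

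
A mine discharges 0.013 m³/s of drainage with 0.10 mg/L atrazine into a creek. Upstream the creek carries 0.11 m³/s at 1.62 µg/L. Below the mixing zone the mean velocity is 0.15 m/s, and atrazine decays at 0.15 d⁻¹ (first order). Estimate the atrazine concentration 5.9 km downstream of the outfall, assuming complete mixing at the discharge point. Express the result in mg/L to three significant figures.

0.0112 mg/L

1.62 µg/L = 0.00162 mg/L.
After complete mixing, C₀ = (0.013·0.1 + 0.11·0.00162) / 0.123 = 0.01202 mg/L.
Travel time t = 5900 m / 0.15 m/s = 3.933e+04 s = 0.4552 d.
C = 0.01202·exp(−0.15·0.4552) = 0.01202·0.934 = 0.01122 mg/L.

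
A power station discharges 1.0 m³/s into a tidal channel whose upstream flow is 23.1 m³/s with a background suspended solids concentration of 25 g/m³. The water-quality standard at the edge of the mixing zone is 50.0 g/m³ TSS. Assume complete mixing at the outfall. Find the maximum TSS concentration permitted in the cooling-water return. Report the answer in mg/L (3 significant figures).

628 mg/L

Mass balance: 50·24.1 = 1·Cₑ + 23.1·25.
Cₑ = (1205 − 577.5) / 1 = 627.5 mg/L.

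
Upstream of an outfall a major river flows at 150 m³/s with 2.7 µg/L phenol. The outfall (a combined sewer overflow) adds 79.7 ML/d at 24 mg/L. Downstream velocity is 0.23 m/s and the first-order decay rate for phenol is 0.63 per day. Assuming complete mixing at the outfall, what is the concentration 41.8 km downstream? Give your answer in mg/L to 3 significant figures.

79.7 ML/d = 0.9225 m³/s.
2.7 µg/L = 0.0027 mg/L.
After complete mixing, C₀ = (0.9225·24 + 150·0.0027) / 150.9 = 0.1494 mg/L.
Travel time t = 4.18e+04 m / 0.23 m/s = 1.817e+05 s = 2.103 d.
C = 0.1494·exp(−0.63·2.103) = 0.1494·0.2658 = 0.0397 mg/L.

0.0397 mg/L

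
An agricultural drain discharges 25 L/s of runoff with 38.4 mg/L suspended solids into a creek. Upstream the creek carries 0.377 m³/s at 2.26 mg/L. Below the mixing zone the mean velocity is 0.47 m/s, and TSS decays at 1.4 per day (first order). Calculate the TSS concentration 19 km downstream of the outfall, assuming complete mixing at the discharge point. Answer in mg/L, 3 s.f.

2.34 mg/L

25 L/s = 0.025 m³/s.
After complete mixing, C₀ = (0.025·38.4 + 0.377·2.26) / 0.402 = 4.508 mg/L.
Travel time t = 1.9e+04 m / 0.47 m/s = 4.043e+04 s = 0.4679 d.
C = 4.508·exp(−1.4·0.4679) = 4.508·0.5194 = 2.341 mg/L.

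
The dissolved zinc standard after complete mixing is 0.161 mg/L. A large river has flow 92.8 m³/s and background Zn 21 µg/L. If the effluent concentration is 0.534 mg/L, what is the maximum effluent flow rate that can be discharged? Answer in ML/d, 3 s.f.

3010 ML/d

21 µg/L = 0.021 mg/L.
Mass balance at complete mixing: C_std·(Q_w + Q_r) = Q_w·C_e + Q_r·C_b.
Rearranging, Q_w = Q_r·(C_std − C_b)/(C_e − C_std) = 92.8·(0.161 − 0.021) / (0.534 − 0.161) = 34.83 m³/s.
= 3009 ML/d.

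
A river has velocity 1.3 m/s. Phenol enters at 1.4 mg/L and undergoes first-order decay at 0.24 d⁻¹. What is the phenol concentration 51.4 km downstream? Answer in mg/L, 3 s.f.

1.25 mg/L

Travel time t = 51.4 km / 1.3 m/s = 5.14e+04/1.3 = 3.954e+04 s = 0.4576 d.
First-order decay: C = 1.4·exp(−0.24·0.4576) = 1.4·0.896 = 1.254 mg/L.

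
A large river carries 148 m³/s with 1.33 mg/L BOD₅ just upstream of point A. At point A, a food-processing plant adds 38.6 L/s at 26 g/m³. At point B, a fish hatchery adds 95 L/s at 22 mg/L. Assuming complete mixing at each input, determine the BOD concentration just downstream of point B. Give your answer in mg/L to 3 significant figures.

1.35 mg/L

38.6 L/s = 0.0386 m³/s.
After input A: C = (148·1.33 + 0.0386·26) / 148 = 1.336 mg/L.
95 L/s = 0.095 m³/s.
After input B: C = (148·1.336 + 0.095·22) / 148.1 = 1.35 mg/L.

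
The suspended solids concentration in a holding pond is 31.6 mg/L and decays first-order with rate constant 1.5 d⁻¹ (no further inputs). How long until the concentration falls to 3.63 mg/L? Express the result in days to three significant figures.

1.44 d

t = ln(C₀/C)/k = ln(31.6/3.63)/1.5 = 2.164/1.5 = 1.443 d.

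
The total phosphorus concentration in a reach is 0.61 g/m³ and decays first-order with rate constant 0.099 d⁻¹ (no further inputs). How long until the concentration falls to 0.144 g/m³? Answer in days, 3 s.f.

t = ln(C₀/C)/k = ln(0.61/0.144)/0.099 = 1.444/0.099 = 14.58 d.

14.6 d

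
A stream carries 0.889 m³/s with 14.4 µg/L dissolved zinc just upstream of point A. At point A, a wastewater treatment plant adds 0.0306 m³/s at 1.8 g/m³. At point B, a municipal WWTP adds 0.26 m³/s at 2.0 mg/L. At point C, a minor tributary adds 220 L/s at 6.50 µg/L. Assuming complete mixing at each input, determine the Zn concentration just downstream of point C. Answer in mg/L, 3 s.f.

0.421 mg/L

14.4 µg/L = 0.0144 mg/L.
After input A: C = (0.889·0.0144 + 0.0306·1.8) / 0.9196 = 0.07382 mg/L.
After input B: C = (0.9196·0.07382 + 0.26·2) / 1.18 = 0.4984 mg/L.
220 L/s = 0.22 m³/s.
6.50 µg/L = 0.0065 mg/L.
After input C: C = (1.18·0.4984 + 0.22·0.0065) / 1.4 = 0.4211 mg/L.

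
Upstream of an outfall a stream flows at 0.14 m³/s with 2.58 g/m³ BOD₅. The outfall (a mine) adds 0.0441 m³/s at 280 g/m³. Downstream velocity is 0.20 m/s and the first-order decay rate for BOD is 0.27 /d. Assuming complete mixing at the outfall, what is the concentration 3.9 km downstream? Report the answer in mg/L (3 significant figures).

65.0 mg/L

After complete mixing, C₀ = (0.0441·280 + 0.14·2.58) / 0.1841 = 69.03 mg/L.
Travel time t = 3900 m / 0.20 m/s = 1.95e+04 s = 0.2257 d.
C = 69.03·exp(−0.27·0.2257) = 69.03·0.9409 = 64.95 mg/L.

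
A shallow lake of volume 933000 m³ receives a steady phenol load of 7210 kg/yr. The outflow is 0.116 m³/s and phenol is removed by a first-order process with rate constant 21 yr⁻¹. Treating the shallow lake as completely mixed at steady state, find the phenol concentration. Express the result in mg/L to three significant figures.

0.310 mg/L

Outflow Q = 0.116 m³/s × 3.156e+07 s/yr = 3.661e+06 m³/yr.
Steady-state CSTR mass balance: W = Q·C + k·V·C, so C = W/(Q + kV).
Q + kV = 3.661e+06 + 21·933000 = 2.325e+07 m³/yr.
C = 7210/2.325e+07 = 0.0003101 kg/m³ = 0.3101 mg/L.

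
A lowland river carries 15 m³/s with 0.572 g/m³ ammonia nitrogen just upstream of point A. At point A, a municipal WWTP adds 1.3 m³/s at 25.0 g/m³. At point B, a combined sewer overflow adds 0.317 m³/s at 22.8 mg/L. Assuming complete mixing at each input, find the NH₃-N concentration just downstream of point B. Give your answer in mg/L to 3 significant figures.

2.91 mg/L

After input A: C = (15·0.572 + 1.3·25) / 16.3 = 2.52 mg/L.
After input B: C = (16.3·2.52 + 0.317·22.8) / 16.62 = 2.907 mg/L.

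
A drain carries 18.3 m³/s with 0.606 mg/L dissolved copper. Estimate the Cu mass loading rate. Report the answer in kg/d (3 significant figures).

958 kg/d

Mass flux = Q·C = 18.3 m³/s × 0.606 g/m³ = 11.09 g/s.
= 11.09 g/s × 86.4 = 958.2 kg/d.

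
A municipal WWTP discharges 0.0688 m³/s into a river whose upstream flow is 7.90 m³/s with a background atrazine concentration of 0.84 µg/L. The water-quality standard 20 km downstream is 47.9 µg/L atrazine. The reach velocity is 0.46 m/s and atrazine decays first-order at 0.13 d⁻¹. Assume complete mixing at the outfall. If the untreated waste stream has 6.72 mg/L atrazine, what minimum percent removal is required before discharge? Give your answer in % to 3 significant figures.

0.84 µg/L = 0.00084 mg/L.
47.9 µg/L = 0.0479 mg/L.
Travel time to the compliance point: t = 2e+04/0.46 = 4.348e+04 s = 0.5032 d; decay factor exp(−0.13·0.5032) = 0.9367.
So the concentration just after mixing may be at most 0.0479/0.9367 = 0.05114 mg/L.
Mass balance: 0.05114·7.969 = 0.0688·Cₑ + 7.9·0.00084.
Cₑ = (0.4075 − 0.006636) / 0.0688 = 5.827 mg/L.
Required removal = 1 − 5.827/6.72 = 13.29 %.

13.3 %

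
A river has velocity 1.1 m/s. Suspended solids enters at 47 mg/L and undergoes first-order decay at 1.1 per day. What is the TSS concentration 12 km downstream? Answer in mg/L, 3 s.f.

Travel time t = 12 km / 1.1 m/s = 1.2e+04/1.1 = 1.091e+04 s = 0.1263 d.
First-order decay: C = 47·exp(−1.1·0.1263) = 47·0.8703 = 40.91 mg/L.

40.9 mg/L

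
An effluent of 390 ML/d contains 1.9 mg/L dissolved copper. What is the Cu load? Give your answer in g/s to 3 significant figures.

8.58 g/s

390 ML/d = 4.514 m³/s.
Mass flux = Q·C = 4.514 m³/s × 1.9 g/m³ = 8.576 g/s.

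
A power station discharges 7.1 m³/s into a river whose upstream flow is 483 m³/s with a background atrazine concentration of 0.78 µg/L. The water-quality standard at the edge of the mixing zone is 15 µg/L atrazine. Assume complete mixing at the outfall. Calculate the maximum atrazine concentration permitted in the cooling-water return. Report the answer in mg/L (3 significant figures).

0.78 µg/L = 0.00078 mg/L.
15 µg/L = 0.015 mg/L.
Mass balance: 0.015·490.1 = 7.1·Cₑ + 483·0.00078.
Cₑ = (7.351 − 0.3767) / 7.1 = 0.9824 mg/L.

0.982 mg/L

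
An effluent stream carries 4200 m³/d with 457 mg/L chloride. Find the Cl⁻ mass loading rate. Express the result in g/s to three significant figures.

4200 m³/d = 0.04861 m³/s.
Mass flux = Q·C = 0.04861 m³/s × 457 g/m³ = 22.22 g/s.

22.2 g/s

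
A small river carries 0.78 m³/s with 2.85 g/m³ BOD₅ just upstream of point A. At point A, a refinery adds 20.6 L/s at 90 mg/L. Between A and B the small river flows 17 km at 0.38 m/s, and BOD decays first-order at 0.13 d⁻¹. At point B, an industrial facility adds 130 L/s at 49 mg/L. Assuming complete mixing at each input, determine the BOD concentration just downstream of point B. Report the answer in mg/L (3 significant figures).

10.9 mg/L

20.6 L/s = 0.0206 m³/s.
After input A: C = (0.78·2.85 + 0.0206·90) / 0.8006 = 5.092 mg/L.
Over the 17 km reach to input B (t = 4.474e+04 s = 0.5178 d), decay gives C = 5.092·exp(−0.13·0.5178) = 4.761 mg/L.
130 L/s = 0.13 m³/s.
After input B: C = (0.8006·4.761 + 0.13·49) / 0.9306 = 10.94 mg/L.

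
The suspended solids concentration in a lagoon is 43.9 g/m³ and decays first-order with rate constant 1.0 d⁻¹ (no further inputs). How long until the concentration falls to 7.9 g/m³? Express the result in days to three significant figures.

1.72 d

t = ln(C₀/C)/k = ln(43.9/7.9)/1.0 = 1.715/1.0 = 1.715 d.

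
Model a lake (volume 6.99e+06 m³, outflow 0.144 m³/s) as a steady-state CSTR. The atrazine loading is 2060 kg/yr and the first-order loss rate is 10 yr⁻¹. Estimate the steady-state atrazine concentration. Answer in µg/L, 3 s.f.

27.7 µg/L

Outflow Q = 0.144 m³/s × 3.156e+07 s/yr = 4.544e+06 m³/yr.
Steady-state CSTR mass balance: W = Q·C + k·V·C, so C = W/(Q + kV).
Q + kV = 4.544e+06 + 10·6.99e+06 = 7.444e+07 m³/yr.
C = 2060/7.444e+07 = 2.767e-05 kg/m³ = 0.02767 mg/L = 27.67 µg/L.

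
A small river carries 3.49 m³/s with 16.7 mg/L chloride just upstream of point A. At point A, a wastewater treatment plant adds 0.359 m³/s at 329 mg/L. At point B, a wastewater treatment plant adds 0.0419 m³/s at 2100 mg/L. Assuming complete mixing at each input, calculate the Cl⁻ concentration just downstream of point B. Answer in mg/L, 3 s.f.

After input A: C = (3.49·16.7 + 0.359·329) / 3.849 = 45.83 mg/L.
After input B: C = (3.849·45.83 + 0.0419·2100) / 3.891 = 67.95 mg/L.

67.9 mg/L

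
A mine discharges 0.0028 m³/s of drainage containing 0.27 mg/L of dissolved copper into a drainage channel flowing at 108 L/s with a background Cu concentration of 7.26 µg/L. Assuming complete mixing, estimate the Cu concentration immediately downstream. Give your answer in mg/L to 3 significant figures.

0.0139 mg/L

108 L/s = 0.108 m³/s.
7.26 µg/L = 0.00726 mg/L.
By mass balance at complete mixing, C = (0.0028·0.27 + 0.108·0.00726) / (0.0028 + 0.108) = 0.00154/0.1108 = 0.0139 mg/L.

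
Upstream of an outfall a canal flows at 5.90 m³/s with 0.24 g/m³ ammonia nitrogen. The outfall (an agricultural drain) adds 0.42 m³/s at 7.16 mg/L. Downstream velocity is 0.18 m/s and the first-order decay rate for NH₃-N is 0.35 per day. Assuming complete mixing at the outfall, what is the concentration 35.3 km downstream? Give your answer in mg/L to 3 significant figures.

After complete mixing, C₀ = (0.42·7.16 + 5.9·0.24) / 6.32 = 0.6999 mg/L.
Travel time t = 3.53e+04 m / 0.18 m/s = 1.961e+05 s = 2.27 d.
C = 0.6999·exp(−0.35·2.27) = 0.6999·0.4518 = 0.3162 mg/L.

0.316 mg/L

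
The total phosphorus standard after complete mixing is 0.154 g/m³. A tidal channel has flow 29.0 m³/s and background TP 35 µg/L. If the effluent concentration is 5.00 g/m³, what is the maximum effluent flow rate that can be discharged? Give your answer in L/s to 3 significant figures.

712 L/s

35 µg/L = 0.035 mg/L.
Mass balance at complete mixing: C_std·(Q_w + Q_r) = Q_w·C_e + Q_r·C_b.
Rearranging, Q_w = Q_r·(C_std − C_b)/(C_e − C_std) = 29.0·(0.154 − 0.035) / (5 − 0.154) = 0.7121 m³/s.
= 712.1 L/s.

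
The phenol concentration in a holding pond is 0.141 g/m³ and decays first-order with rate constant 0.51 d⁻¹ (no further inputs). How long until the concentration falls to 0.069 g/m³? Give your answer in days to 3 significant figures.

t = ln(C₀/C)/k = ln(0.141/0.069)/0.51 = 0.7147/0.51 = 1.401 d.

1.40 d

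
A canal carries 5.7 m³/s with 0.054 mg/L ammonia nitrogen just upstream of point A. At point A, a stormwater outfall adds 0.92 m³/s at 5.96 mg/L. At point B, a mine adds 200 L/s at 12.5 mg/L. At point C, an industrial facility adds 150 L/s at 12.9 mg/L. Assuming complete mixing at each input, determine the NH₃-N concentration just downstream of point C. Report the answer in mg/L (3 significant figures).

After input A: C = (5.7·0.054 + 0.92·5.96) / 6.62 = 0.8748 mg/L.
200 L/s = 0.2 m³/s.
After input B: C = (6.62·0.8748 + 0.2·12.5) / 6.82 = 1.216 mg/L.
150 L/s = 0.15 m³/s.
After input C: C = (6.82·1.216 + 0.15·12.9) / 6.97 = 1.467 mg/L.

1.47 mg/L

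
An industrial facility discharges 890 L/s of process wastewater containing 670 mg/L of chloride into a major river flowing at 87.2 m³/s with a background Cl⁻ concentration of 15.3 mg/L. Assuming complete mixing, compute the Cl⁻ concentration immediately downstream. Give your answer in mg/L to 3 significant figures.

890 L/s = 0.89 m³/s.
By mass balance at complete mixing, C = (0.89·670 + 87.2·15.3) / (0.89 + 87.2) = 1930/88.09 = 21.91 mg/L.

21.9 mg/L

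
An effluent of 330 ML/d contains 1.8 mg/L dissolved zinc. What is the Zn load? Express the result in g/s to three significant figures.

6.88 g/s

330 ML/d = 3.819 m³/s.
Mass flux = Q·C = 3.819 m³/s × 1.8 g/m³ = 6.875 g/s.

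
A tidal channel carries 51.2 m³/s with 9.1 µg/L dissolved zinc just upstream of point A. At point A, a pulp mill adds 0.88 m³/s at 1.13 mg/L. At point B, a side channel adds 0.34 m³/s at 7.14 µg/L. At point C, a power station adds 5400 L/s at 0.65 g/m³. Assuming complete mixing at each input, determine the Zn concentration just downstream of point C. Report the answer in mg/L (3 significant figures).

0.0860 mg/L

9.1 µg/L = 0.0091 mg/L.
After input A: C = (51.2·0.0091 + 0.88·1.13) / 52.08 = 0.02804 mg/L.
7.14 µg/L = 0.00714 mg/L.
After input B: C = (52.08·0.02804 + 0.34·0.00714) / 52.42 = 0.0279 mg/L.
5400 L/s = 5.4 m³/s.
After input C: C = (52.42·0.0279 + 5.4·0.65) / 57.82 = 0.086 mg/L.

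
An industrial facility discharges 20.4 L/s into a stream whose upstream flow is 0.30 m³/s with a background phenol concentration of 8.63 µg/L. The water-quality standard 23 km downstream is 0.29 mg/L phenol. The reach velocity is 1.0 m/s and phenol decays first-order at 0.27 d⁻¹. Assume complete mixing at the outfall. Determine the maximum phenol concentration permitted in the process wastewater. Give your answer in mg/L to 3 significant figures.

4.77 mg/L

20.4 L/s = 0.0204 m³/s.
8.63 µg/L = 0.00863 mg/L.
Travel time to the compliance point: t = 2.3e+04/1.0 = 2.3e+04 s = 0.2662 d; decay factor exp(−0.27·0.2662) = 0.9306.
So the concentration just after mixing may be at most 0.29/0.9306 = 0.3116 mg/L.
Mass balance: 0.3116·0.3204 = 0.0204·Cₑ + 0.3·0.00863.
Cₑ = (0.09984 − 0.002589) / 0.0204 = 4.767 mg/L.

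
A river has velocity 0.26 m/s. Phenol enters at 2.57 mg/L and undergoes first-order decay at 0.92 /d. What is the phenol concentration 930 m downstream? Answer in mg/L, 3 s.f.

Travel time t = 930 m / 0.26 m/s = 930/0.26 = 3577 s = 0.0414 d.
First-order decay: C = 2.57·exp(−0.92·0.0414) = 2.57·0.9626 = 2.474 mg/L.

2.47 mg/L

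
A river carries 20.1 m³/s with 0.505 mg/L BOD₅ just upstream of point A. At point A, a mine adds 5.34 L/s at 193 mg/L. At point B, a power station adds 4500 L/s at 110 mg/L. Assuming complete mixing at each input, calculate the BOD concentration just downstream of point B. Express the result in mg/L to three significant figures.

5.34 L/s = 0.00534 m³/s.
After input A: C = (20.1·0.505 + 0.00534·193) / 20.11 = 0.5561 mg/L.
4500 L/s = 4.5 m³/s.
After input B: C = (20.11·0.5561 + 4.5·110) / 24.61 = 20.57 mg/L.

20.6 mg/L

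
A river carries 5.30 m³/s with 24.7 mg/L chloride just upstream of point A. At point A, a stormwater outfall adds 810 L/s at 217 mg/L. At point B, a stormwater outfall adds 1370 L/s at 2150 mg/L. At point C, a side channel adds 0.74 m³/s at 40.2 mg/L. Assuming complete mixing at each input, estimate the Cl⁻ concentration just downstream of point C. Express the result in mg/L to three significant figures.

399 mg/L

810 L/s = 0.81 m³/s.
After input A: C = (5.3·24.7 + 0.81·217) / 6.11 = 50.19 mg/L.
1370 L/s = 1.37 m³/s.
After input B: C = (6.11·50.19 + 1.37·2150) / 7.48 = 434.8 mg/L.
After input C: C = (7.48·434.8 + 0.74·40.2) / 8.22 = 399.3 mg/L.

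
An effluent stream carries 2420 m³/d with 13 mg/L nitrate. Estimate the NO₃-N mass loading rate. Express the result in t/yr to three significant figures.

2420 m³/d = 0.02801 m³/s.
Mass flux = Q·C = 0.02801 m³/s × 13 g/m³ = 0.3641 g/s.
= 0.3641 g/s × 31.56 = 11.49 t/yr.

11.5 t/yr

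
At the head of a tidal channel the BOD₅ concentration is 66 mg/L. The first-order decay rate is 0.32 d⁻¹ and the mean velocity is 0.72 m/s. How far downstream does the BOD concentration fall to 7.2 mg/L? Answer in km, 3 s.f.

From C = C₀·e^(−kt), t = ln(C₀/C)/k = ln(66/7.2)/0.32 = 2.216/0.32 = 6.924 d.
Distance = v·t = 0.72 m/s × 5.982e+05 s = 4.307e+05 m = 430.7 km.

431 km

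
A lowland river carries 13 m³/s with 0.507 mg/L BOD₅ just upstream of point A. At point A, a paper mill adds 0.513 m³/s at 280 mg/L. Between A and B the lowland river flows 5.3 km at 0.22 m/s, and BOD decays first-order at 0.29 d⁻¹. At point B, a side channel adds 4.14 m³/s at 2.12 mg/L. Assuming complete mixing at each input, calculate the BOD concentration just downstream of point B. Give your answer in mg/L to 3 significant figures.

After input A: C = (13·0.507 + 0.513·280) / 13.51 = 11.12 mg/L.
Over the 5.3 km reach to input B (t = 2.409e+04 s = 0.2788 d), decay gives C = 11.12·exp(−0.29·0.2788) = 10.25 mg/L.
After input B: C = (13.51·10.25 + 4.14·2.12) / 17.65 = 8.346 mg/L.

8.35 mg/L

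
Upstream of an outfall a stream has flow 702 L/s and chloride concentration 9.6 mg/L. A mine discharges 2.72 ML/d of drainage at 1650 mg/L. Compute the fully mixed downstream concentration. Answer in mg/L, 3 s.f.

2.72 ML/d = 0.03148 m³/s.
702 L/s = 0.702 m³/s.
Flow-weighted mixing gives C = (0.03148·1650 + 0.702·9.6) / (0.03148 + 0.702) = 58.68/0.7335 = 80.01 mg/L.

80.0 mg/L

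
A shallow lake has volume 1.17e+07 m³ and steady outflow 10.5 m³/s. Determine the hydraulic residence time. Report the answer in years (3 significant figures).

0.0353 yr

Q = 10.5 m³/s × 3.156e+07 s/yr = 3.314e+08 m³/yr.
Hydraulic residence time τ = V/Q = 1.17e+07/3.314e+08 = 0.03531 yr.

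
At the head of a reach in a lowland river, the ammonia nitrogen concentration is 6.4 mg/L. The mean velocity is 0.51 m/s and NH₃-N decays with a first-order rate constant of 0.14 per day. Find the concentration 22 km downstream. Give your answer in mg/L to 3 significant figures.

5.97 mg/L

Travel time t = 22 km / 0.51 m/s = 2.2e+04/0.51 = 4.314e+04 s = 0.4993 d.
First-order decay: C = 6.4·exp(−0.14·0.4993) = 6.4·0.9325 = 5.968 mg/L.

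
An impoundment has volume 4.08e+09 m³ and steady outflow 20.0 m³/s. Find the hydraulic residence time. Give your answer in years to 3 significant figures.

6.46 yr

Q = 20.0 m³/s × 3.156e+07 s/yr = 6.312e+08 m³/yr.
Hydraulic residence time τ = V/Q = 4.08e+09/6.312e+08 = 6.464 yr.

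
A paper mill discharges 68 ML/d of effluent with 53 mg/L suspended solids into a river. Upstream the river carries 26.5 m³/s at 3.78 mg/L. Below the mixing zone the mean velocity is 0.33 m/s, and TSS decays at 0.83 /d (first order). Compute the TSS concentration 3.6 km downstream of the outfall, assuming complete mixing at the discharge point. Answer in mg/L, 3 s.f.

4.68 mg/L

68 ML/d = 0.787 m³/s.
After complete mixing, C₀ = (0.787·53 + 26.5·3.78) / 27.29 = 5.2 mg/L.
Travel time t = 3600 m / 0.33 m/s = 1.091e+04 s = 0.1263 d.
C = 5.2·exp(−0.83·0.1263) = 5.2·0.9005 = 4.682 mg/L.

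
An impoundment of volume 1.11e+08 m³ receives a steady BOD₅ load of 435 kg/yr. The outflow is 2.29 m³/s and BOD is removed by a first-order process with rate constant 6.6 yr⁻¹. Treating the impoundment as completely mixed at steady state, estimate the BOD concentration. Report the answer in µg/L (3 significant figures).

Outflow Q = 2.29 m³/s × 3.156e+07 s/yr = 7.227e+07 m³/yr.
Steady-state CSTR mass balance: W = Q·C + k·V·C, so C = W/(Q + kV).
Q + kV = 7.227e+07 + 6.6·1.11e+08 = 8.049e+08 m³/yr.
C = 435/8.049e+08 = 5.405e-07 kg/m³ = 0.0005405 mg/L = 0.5405 µg/L.

0.540 µg/L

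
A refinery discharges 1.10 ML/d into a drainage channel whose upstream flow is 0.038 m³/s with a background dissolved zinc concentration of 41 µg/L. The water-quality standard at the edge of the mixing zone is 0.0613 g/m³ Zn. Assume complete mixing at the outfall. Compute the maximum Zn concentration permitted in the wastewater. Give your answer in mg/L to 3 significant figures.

0.122 mg/L

1.10 ML/d = 0.01273 m³/s.
41 µg/L = 0.041 mg/L.
Mass balance: 0.0613·0.05073 = 0.01273·Cₑ + 0.038·0.041.
Cₑ = (0.00311 − 0.001558) / 0.01273 = 0.1219 mg/L.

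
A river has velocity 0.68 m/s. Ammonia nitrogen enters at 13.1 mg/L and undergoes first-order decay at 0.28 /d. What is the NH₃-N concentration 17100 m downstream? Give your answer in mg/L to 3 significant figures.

12.1 mg/L

Travel time t = 17100 m / 0.68 m/s = 1.71e+04/0.68 = 2.515e+04 s = 0.2911 d.
First-order decay: C = 13.1·exp(−0.28·0.2911) = 13.1·0.9217 = 12.07 mg/L.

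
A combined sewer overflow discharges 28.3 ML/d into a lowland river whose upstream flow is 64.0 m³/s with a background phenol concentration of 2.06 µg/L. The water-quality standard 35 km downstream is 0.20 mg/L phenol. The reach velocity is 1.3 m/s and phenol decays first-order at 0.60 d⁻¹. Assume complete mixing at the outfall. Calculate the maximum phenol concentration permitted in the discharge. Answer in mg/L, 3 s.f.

28.3 ML/d = 0.3275 m³/s.
2.06 µg/L = 0.00206 mg/L.
Travel time to the compliance point: t = 3.5e+04/1.3 = 2.692e+04 s = 0.3116 d; decay factor exp(−0.60·0.3116) = 0.8295.
So the concentration just after mixing may be at most 0.2/0.8295 = 0.2411 mg/L.
Mass balance: 0.2411·64.33 = 0.3275·Cₑ + 64·0.00206.
Cₑ = (15.51 − 0.1318) / 0.3275 = 46.95 mg/L.

47.0 mg/L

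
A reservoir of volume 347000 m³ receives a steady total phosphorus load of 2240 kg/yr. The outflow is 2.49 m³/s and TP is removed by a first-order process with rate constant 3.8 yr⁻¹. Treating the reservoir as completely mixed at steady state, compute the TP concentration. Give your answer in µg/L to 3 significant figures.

Outflow Q = 2.49 m³/s × 3.156e+07 s/yr = 7.858e+07 m³/yr.
Steady-state CSTR mass balance: W = Q·C + k·V·C, so C = W/(Q + kV).
Q + kV = 7.858e+07 + 3.8·347000 = 7.99e+07 m³/yr.
C = 2240/7.99e+07 = 2.804e-05 kg/m³ = 0.02804 mg/L = 28.04 µg/L.

28.0 µg/L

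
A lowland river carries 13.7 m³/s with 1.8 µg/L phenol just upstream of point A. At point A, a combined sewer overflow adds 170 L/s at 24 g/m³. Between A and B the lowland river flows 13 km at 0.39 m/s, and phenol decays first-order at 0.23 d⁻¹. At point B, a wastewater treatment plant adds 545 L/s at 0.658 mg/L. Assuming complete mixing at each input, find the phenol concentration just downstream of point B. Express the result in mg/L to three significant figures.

0.285 mg/L

1.8 µg/L = 0.0018 mg/L.
170 L/s = 0.17 m³/s.
After input A: C = (13.7·0.0018 + 0.17·24) / 13.87 = 0.2959 mg/L.
Over the 13 km reach to input B (t = 3.333e+04 s = 0.3858 d), decay gives C = 0.2959·exp(−0.23·0.3858) = 0.2708 mg/L.
545 L/s = 0.545 m³/s.
After input B: C = (13.87·0.2708 + 0.545·0.658) / 14.41 = 0.2854 mg/L.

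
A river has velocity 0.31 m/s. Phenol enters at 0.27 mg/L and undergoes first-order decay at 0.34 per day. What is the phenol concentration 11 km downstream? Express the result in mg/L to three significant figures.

Travel time t = 11 km / 0.31 m/s = 1.1e+04/0.31 = 3.548e+04 s = 0.4107 d.
First-order decay: C = 0.27·exp(−0.34·0.4107) = 0.27·0.8697 = 0.2348 mg/L.

0.235 mg/L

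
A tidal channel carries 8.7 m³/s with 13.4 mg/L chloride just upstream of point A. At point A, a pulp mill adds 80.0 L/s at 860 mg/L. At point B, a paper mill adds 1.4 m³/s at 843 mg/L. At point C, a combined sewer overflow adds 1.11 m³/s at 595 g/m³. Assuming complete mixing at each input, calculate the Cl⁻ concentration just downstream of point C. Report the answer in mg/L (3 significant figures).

80.0 L/s = 0.08 m³/s.
After input A: C = (8.7·13.4 + 0.08·860) / 8.78 = 21.11 mg/L.
After input B: C = (8.78·21.11 + 1.4·843) / 10.18 = 134.1 mg/L.
After input C: C = (10.18·134.1 + 1.11·595) / 11.29 = 179.5 mg/L.

179 mg/L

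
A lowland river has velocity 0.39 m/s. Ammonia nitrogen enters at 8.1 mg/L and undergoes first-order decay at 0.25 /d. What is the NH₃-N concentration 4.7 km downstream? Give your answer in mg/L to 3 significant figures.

Travel time t = 4.7 km / 0.39 m/s = 4700/0.39 = 1.205e+04 s = 0.1395 d.
First-order decay: C = 8.1·exp(−0.25·0.1395) = 8.1·0.9657 = 7.822 mg/L.

7.82 mg/L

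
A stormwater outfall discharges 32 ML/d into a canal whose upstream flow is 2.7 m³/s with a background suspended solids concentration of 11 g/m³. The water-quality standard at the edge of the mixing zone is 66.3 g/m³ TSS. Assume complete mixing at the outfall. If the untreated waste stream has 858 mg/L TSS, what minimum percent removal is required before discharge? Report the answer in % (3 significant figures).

45.3 %

32 ML/d = 0.3704 m³/s.
Mass balance: 66.3·3.07 = 0.3704·Cₑ + 2.7·11.
Cₑ = (203.6 − 29.7) / 0.3704 = 469.4 mg/L.
Required removal = 1 − 469.4/858 = 45.29 %.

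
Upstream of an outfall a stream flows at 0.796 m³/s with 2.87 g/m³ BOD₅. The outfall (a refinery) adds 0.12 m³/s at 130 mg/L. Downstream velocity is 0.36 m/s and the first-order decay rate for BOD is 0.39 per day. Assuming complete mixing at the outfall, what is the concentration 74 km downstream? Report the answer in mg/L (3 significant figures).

After complete mixing, C₀ = (0.12·130 + 0.796·2.87) / 0.916 = 19.52 mg/L.
Travel time t = 7.4e+04 m / 0.36 m/s = 2.056e+05 s = 2.379 d.
C = 19.52·exp(−0.39·2.379) = 19.52·0.3954 = 7.72 mg/L.

7.72 mg/L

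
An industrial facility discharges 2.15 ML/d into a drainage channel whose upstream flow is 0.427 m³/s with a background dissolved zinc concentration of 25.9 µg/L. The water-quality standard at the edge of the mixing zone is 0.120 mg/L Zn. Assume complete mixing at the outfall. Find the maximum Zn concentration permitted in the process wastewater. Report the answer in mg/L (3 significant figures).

2.15 ML/d = 0.02488 m³/s.
25.9 µg/L = 0.0259 mg/L.
Mass balance: 0.12·0.4519 = 0.02488·Cₑ + 0.427·0.0259.
Cₑ = (0.05423 − 0.01106) / 0.02488 = 1.735 mg/L.

1.73 mg/L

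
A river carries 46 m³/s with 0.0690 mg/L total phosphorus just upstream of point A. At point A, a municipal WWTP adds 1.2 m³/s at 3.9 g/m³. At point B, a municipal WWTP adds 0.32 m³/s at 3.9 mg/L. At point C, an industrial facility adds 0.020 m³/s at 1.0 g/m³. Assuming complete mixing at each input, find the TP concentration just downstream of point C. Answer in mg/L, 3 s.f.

0.192 mg/L

After input A: C = (46·0.069 + 1.2·3.9) / 47.2 = 0.1664 mg/L.
After input B: C = (47.2·0.1664 + 0.32·3.9) / 47.52 = 0.1915 mg/L.
After input C: C = (47.52·0.1915 + 0.02·1) / 47.54 = 0.1919 mg/L.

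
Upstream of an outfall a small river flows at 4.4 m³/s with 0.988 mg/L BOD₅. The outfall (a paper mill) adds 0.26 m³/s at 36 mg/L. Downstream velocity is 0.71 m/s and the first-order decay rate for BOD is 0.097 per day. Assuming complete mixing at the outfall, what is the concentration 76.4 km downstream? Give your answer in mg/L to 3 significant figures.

2.61 mg/L

After complete mixing, C₀ = (0.26·36 + 4.4·0.988) / 4.66 = 2.941 mg/L.
Travel time t = 7.64e+04 m / 0.71 m/s = 1.076e+05 s = 1.245 d.
C = 2.941·exp(−0.097·1.245) = 2.941·0.8862 = 2.607 mg/L.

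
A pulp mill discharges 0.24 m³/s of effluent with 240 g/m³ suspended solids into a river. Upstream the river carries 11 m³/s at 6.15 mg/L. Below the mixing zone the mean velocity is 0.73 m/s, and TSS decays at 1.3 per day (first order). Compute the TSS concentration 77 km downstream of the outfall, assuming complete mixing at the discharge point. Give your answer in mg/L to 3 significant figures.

2.28 mg/L

After complete mixing, C₀ = (0.24·240 + 11·6.15) / 11.24 = 11.14 mg/L.
Travel time t = 7.7e+04 m / 0.73 m/s = 1.055e+05 s = 1.221 d.
C = 11.14·exp(−1.3·1.221) = 11.14·0.2045 = 2.279 mg/L.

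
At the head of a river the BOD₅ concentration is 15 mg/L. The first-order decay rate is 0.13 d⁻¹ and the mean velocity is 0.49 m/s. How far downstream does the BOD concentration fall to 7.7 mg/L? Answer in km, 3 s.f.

From C = C₀·e^(−kt), t = ln(C₀/C)/k = ln(15/7.7)/0.13 = 0.6668/0.13 = 5.129 d.
Distance = v·t = 0.49 m/s × 4.432e+05 s = 2.172e+05 m = 217.2 km.

217 km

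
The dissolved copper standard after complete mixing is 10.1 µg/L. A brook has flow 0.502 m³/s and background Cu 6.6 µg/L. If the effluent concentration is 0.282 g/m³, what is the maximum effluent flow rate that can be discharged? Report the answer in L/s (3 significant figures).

6.46 L/s

6.6 µg/L = 0.0066 mg/L.
10.1 µg/L = 0.0101 mg/L.
Mass balance at complete mixing: C_std·(Q_w + Q_r) = Q_w·C_e + Q_r·C_b.
Rearranging, Q_w = Q_r·(C_std − C_b)/(C_e − C_std) = 0.502·(0.0101 − 0.0066) / (0.282 − 0.0101) = 0.006462 m³/s.
= 6.462 L/s.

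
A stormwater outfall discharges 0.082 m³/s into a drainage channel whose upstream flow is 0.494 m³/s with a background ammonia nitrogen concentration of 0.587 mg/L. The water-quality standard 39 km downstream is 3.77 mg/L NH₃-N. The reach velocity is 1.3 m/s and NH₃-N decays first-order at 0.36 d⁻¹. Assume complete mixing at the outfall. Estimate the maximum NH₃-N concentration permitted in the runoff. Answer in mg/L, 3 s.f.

26.5 mg/L

Travel time to the compliance point: t = 3.9e+04/1.3 = 3e+04 s = 0.3472 d; decay factor exp(−0.36·0.3472) = 0.8825.
So the concentration just after mixing may be at most 3.77/0.8825 = 4.272 mg/L.
Mass balance: 4.272·0.576 = 0.082·Cₑ + 0.494·0.587.
Cₑ = (2.461 − 0.29) / 0.082 = 26.47 mg/L.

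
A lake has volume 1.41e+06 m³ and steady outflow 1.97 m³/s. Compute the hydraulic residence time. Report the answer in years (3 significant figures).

Q = 1.97 m³/s × 3.156e+07 s/yr = 6.217e+07 m³/yr.
Hydraulic residence time τ = V/Q = 1.41e+06/6.217e+07 = 0.02268 yr.

0.0227 yr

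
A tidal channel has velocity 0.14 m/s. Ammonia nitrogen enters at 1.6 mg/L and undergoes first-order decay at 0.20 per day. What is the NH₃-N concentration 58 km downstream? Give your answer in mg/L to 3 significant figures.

0.613 mg/L

Travel time t = 58 km / 0.14 m/s = 5.8e+04/0.14 = 4.143e+05 s = 4.795 d.
First-order decay: C = 1.6·exp(−0.20·4.795) = 1.6·0.3833 = 0.6132 mg/L.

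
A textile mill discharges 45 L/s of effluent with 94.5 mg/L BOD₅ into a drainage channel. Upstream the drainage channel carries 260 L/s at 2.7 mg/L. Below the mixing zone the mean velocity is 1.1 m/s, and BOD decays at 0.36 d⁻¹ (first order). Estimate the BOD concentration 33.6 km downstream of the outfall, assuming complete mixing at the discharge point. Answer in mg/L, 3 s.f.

14.3 mg/L

45 L/s = 0.045 m³/s.
260 L/s = 0.26 m³/s.
After complete mixing, C₀ = (0.045·94.5 + 0.26·2.7) / 0.305 = 16.24 mg/L.
Travel time t = 3.36e+04 m / 1.1 m/s = 3.055e+04 s = 0.3535 d.
C = 16.24·exp(−0.36·0.3535) = 16.24·0.8805 = 14.3 mg/L.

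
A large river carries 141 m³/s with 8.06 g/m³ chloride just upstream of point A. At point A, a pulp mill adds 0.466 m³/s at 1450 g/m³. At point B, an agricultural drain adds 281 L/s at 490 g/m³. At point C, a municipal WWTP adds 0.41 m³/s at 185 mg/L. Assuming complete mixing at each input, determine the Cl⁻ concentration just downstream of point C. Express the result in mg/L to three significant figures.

14.2 mg/L

After input A: C = (141·8.06 + 0.466·1450) / 141.5 = 12.81 mg/L.
281 L/s = 0.281 m³/s.
After input B: C = (141.5·12.81 + 0.281·490) / 141.7 = 13.76 mg/L.
After input C: C = (141.7·13.76 + 0.41·185) / 142.2 = 14.25 mg/L.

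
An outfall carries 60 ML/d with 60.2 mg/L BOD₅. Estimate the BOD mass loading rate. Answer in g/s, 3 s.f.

41.8 g/s

60 ML/d = 0.6944 m³/s.
Mass flux = Q·C = 0.6944 m³/s × 60.2 g/m³ = 41.81 g/s.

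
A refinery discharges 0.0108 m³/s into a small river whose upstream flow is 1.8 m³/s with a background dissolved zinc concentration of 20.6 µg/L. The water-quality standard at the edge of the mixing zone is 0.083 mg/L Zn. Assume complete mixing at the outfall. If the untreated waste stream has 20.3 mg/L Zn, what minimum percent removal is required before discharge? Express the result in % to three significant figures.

48.4 %

20.6 µg/L = 0.0206 mg/L.
Mass balance: 0.083·1.811 = 0.0108·Cₑ + 1.8·0.0206.
Cₑ = (0.1503 − 0.03708) / 0.0108 = 10.48 mg/L.
Required removal = 1 − 10.48/20.3 = 48.36 %.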